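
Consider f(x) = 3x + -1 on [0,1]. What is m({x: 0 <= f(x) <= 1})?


f^(-1)([0, 1]) = {x : 0 <= 3x + -1 <= 1}
Solving: (0 - -1)/3 <= x <= (1 - -1)/3
= [0.333333, 0.666667]
Intersecting with [0,1]: [0.333333, 0.666667]
Measure = 0.666667 - 0.333333 = 0.333333


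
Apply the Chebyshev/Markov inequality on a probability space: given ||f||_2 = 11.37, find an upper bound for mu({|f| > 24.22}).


Chebyshev/Markov inequality: mu(|f| > eps) <= (||f||_p / eps)^p
Step 1: ||f||_2 / eps = 11.37 / 24.22 = 0.469447
Step 2: Raise to power p = 2:
  (0.469447)^2 = 0.22038
Step 3: Therefore mu(|f| > 24.22) <= 0.22038


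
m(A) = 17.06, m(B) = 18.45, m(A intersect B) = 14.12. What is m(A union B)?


By inclusion-exclusion: m(A u B) = m(A) + m(B) - m(A n B)
= 17.06 + 18.45 - 14.12
= 21.39


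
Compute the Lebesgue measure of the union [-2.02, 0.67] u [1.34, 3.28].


For pairwise disjoint intervals, m(union) = sum of lengths.
= (0.67 - -2.02) + (3.28 - 1.34)
= 2.69 + 1.94
= 4.63


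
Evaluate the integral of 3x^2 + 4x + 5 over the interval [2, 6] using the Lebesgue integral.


The Lebesgue integral of a Riemann-integrable function agrees with the Riemann integral.
Antiderivative F(x) = (3/3)x^3 + (4/2)x^2 + 5x
F(6) = (3/3)*6^3 + (4/2)*6^2 + 5*6
     = (3/3)*216 + (4/2)*36 + 5*6
     = 216 + 72 + 30
     = 318
F(2) = 26
Integral = F(6) - F(2) = 318 - 26 = 292


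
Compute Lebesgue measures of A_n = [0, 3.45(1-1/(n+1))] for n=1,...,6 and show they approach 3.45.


By continuity of measure from below: if A_n increases to A, then m(A_n) -> m(A).
Here A = [0, 3.45], so m(A) = 3.45
Step 1: a_1 = 3.45*(1 - 1/2) = 1.725, m(A_1) = 1.725
Step 2: a_2 = 3.45*(1 - 1/3) = 2.3, m(A_2) = 2.3
Step 3: a_3 = 3.45*(1 - 1/4) = 2.5875, m(A_3) = 2.5875
Step 4: a_4 = 3.45*(1 - 1/5) = 2.76, m(A_4) = 2.76
Step 5: a_5 = 3.45*(1 - 1/6) = 2.875, m(A_5) = 2.875
Step 6: a_6 = 3.45*(1 - 1/7) = 2.9571, m(A_6) = 2.9571
Limit: m(A_n) -> m([0,3.45]) = 3.45


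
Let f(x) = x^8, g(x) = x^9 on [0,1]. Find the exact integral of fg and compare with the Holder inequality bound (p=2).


Step 1: Exact integral of f*g = integral(x^17, 0, 1) = 1/18
     = 0.055556
Step 2: Holder bound with p=2, q=2:
  ||f||_p = (integral x^16 dx)^(1/2) = (1/17)^(1/2) = 0.242536
  ||g||_q = (integral x^18 dx)^(1/2) = (1/19)^(1/2) = 0.229416
Step 3: Holder bound = ||f||_p * ||g||_q = 0.242536 * 0.229416 = 0.055641
Verification: 0.055556 <= 0.055641 (Holder holds)


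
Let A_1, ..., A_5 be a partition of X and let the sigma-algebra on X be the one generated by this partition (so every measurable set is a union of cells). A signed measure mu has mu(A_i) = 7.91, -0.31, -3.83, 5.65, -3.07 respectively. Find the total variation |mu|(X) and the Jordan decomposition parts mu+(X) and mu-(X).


Step 1: Every measurable set is a union of atoms (the cells / points), so a Hahn decomposition is
  obtained by grouping atoms by sign: P = union of atoms with mu > 0, N = union of the remaining atoms.
  Atoms in P (indices): 1, 4;  atoms in N (indices): 2, 3, 5
  Positive values: 7.91, 5.65
  Negative values: -0.31, -3.83, -3.07
Step 2: mu+(X) = mu(P) = sum of positive atom values = 13.56
Step 3: mu-(X) = -mu(N) = sum of |negative atom values| = 7.21
Step 4: |mu|(X) = mu+(X) + mu-(X) = 13.56 + 7.21 = 20.77


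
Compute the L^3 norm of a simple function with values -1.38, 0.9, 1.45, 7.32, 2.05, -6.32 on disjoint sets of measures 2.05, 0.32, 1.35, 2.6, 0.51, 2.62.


Step 1: Compute |f_i|^3 for each value:
  |-1.38|^3 = 2.628072
  |0.9|^3 = 0.729
  |1.45|^3 = 3.048625
  |7.32|^3 = 392.223168
  |2.05|^3 = 8.615125
  |-6.32|^3 = 252.435968
Step 2: Multiply by measures and sum:
  2.628072 * 2.05 = 5.387548
  0.729 * 0.32 = 0.23328
  3.048625 * 1.35 = 4.115644
  392.223168 * 2.6 = 1019.780237
  8.615125 * 0.51 = 4.393714
  252.435968 * 2.62 = 661.382236
Sum = 5.387548 + 0.23328 + 4.115644 + 1019.780237 + 4.393714 + 661.382236 = 1695.292658
Step 3: Take the p-th root:
||f||_3 = (1695.292658)^(1/3) = 11.923806


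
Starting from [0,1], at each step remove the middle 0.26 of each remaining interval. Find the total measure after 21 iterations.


Step 1: At each step, fraction remaining = 1 - 0.26 = 0.74
Step 2: After 21 steps, measure = (0.74)^21
Result = 0.001794


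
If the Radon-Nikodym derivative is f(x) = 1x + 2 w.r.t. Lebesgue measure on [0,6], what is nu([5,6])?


nu(A) = integral_A (dnu/dmu) dmu = integral_5^6 (1x + 2) dx
Step 1: Antiderivative F(x) = (1/2)x^2 + 2x
Step 2: F(6) = (1/2)*6^2 + 2*6 = 18 + 12 = 30
Step 3: F(5) = (1/2)*5^2 + 2*5 = 12.5 + 10 = 22.5
Step 4: nu([5,6]) = F(6) - F(5) = 30 - 22.5 = 7.5


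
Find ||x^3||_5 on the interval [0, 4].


Step 1: ||f||_5 = (integral_0^4 |x^3|^5 dx)^(1/5)
     = (integral_0^4 x^15 dx)^(1/5)
Step 2: integral_0^4 x^15 dx = [x^16/(16)] from 0 to 4 = 4^16/16
     = 4294967296/16 = 2.684355e+08
Step 3: ||f||_5 = (2.684355e+08)^(1/5) = 48.50293


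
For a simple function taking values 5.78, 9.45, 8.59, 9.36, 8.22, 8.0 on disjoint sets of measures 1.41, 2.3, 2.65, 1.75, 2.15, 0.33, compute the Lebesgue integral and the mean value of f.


Step 1: Integral = sum(value_i * measure_i)
= 5.78*1.41 + 9.45*2.3 + 8.59*2.65 + 9.36*1.75 + 8.22*2.15 + 8.0*0.33
= 8.1498 + 21.735 + 22.7635 + 16.38 + 17.673 + 2.64
= 89.3413
Step 2: Total measure of domain = 1.41 + 2.3 + 2.65 + 1.75 + 2.15 + 0.33 = 10.59
Step 3: Average value = 89.3413 / 10.59 = 8.436383


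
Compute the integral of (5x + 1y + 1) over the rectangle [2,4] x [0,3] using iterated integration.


By Fubini, integrate in x first, then y.
Step 1: Fix y, integrate over x in [2,4]:
  integral(5x + 1y + 1, x=2..4)
  = 5*(4^2 - 2^2)/2 + (1y + 1)*(4 - 2)
  = 30 + (1y + 1)*2
  = 30 + 2y + 2
  = 32 + 2y
Step 2: Integrate over y in [0,3]:
  integral(32 + 2y, y=0..3)
  = 32*3 + 2*(3^2 - 0^2)/2
  = 96 + 9
  = 105


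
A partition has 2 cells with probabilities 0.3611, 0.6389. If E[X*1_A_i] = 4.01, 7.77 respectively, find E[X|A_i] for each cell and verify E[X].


For each cell A_i: E[X|A_i] = E[X*1_A_i] / P(A_i)
Step 1: E[X|A_1] = 4.01 / 0.3611 = 11.104957
Step 2: E[X|A_2] = 7.77 / 0.6389 = 12.161528
Verification: E[X] = sum E[X*1_A_i] = 4.01 + 7.77 = 11.78


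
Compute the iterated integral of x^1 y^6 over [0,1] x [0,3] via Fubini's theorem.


By Fubini's theorem, the double integral factors as a product of single integrals:
Step 1: integral_0^1 x^1 dx = [x^2/2] from 0 to 1
     = 1^2/2 = 0.5
Step 2: integral_0^3 y^6 dy = [y^7/7] from 0 to 3
     = 3^7/7 = 312.428571
Step 3: Double integral = 0.5 * 312.428571 = 156.214286


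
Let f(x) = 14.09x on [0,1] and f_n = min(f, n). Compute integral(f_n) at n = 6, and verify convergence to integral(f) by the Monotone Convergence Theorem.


f(x) = 14.09x on [0,1]; f_n(x) = min(14.09x, n). At n = 6:
Step 1: f(x) reaches 6 at x = 6/14.09 = 0.425834
Step 2: integral(f_6) = integral(14.09x, 0, 0.425834) + integral(6, 0.425834, 1)
       = 14.09*0.425834^2/2 + 6*(1 - 0.425834)
       = 1.277502 + 3.444996
       = 4.722498
Step 3: As n -> infinity, f_n increases to f, so by MCT integral(f_n) -> integral(f) = 14.09/2 = 7.045.
Convergence: integral(f_6) = 4.722498 -> 7.045 as n -> infinity


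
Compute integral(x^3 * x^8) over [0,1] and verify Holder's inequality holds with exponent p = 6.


Step 1: Exact integral of f*g = integral(x^11, 0, 1) = 1/12
     = 0.083333
Step 2: Holder bound with p=6, q=1.2:
  ||f||_p = (integral x^18 dx)^(1/6) = (1/19)^(1/6) = 0.612173
  ||g||_q = (integral x^9.6 dx)^(1/1.2) = (1/10.6)^(1/1.2) = 0.139823
Step 3: Holder bound = ||f||_p * ||g||_q = 0.612173 * 0.139823 = 0.085596
Verification: 0.083333 <= 0.085596 (Holder holds)


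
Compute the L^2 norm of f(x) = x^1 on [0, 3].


Step 1: ||f||_2 = (integral_0^3 |x^1|^2 dx)^(1/2)
     = (integral_0^3 x^2 dx)^(1/2)
Step 2: integral_0^3 x^2 dx = [x^3/(3)] from 0 to 3 = 3^3/3
     = 27/3 = 9
Step 3: ||f||_2 = (9)^(1/2) = 3


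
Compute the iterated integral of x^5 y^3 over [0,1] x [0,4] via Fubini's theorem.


By Fubini's theorem, the double integral factors as a product of single integrals:
Step 1: integral_0^1 x^5 dx = [x^6/6] from 0 to 1
     = 1^6/6 = 0.166667
Step 2: integral_0^4 y^3 dy = [y^4/4] from 0 to 4
     = 4^4/4 = 64
Step 3: Double integral = 0.166667 * 64 = 10.666667


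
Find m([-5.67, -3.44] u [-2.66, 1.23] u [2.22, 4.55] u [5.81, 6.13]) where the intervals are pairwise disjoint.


For pairwise disjoint intervals, m(union) = sum of lengths.
= (-3.44 - -5.67) + (1.23 - -2.66) + (4.55 - 2.22) + (6.13 - 5.81)
= 2.23 + 3.89 + 2.33 + 0.32
= 8.77


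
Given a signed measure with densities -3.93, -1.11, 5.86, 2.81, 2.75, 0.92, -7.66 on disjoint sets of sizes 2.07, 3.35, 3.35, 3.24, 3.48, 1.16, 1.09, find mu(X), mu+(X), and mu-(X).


Step 1: Compute signed measure on each set:
  Set 1: -3.93 * 2.07 = -8.1351
  Set 2: -1.11 * 3.35 = -3.7185
  Set 3: 5.86 * 3.35 = 19.631
  Set 4: 2.81 * 3.24 = 9.1044
  Set 5: 2.75 * 3.48 = 9.57
  Set 6: 0.92 * 1.16 = 1.0672
  Set 7: -7.66 * 1.09 = -8.3494
Step 2: Total signed measure = (-8.1351) + (-3.7185) + (19.631) + (9.1044) + (9.57) + (1.0672) + (-8.3494)
     = 19.1696
Step 3: Positive part mu+(X) = sum of positive contributions = 39.3726
Step 4: Negative part mu-(X) = |sum of negative contributions| = 20.203


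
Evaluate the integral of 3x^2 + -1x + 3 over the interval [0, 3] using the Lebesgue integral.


The Lebesgue integral of a Riemann-integrable function agrees with the Riemann integral.
Antiderivative F(x) = (3/3)x^3 + (-1/2)x^2 + 3x
F(3) = (3/3)*3^3 + (-1/2)*3^2 + 3*3
     = (3/3)*27 + (-1/2)*9 + 3*3
     = 27 + -4.5 + 9
     = 31.5
F(0) = 0.0
Integral = F(3) - F(0) = 31.5 - 0.0 = 31.5


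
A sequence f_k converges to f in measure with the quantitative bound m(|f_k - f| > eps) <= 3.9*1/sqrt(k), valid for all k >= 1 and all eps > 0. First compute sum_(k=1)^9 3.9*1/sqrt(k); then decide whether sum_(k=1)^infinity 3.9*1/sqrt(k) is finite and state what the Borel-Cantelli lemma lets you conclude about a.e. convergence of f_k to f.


Step 1: List the terms 3.9*1/sqrt(k) for k = 1 to 9:
  k=1: 3.9
  k=2: 2.757716
  k=3: 2.251666
  k=4: 1.95
  k=5: 1.744133
  k=6: 1.592168
  k=7: 1.474061
  k=8: 1.378858
  k=9: 1.3
Step 2: Partial sum = 3.9 + 2.757716 + 2.251666 + 1.95 + 1.744133 + 1.592168 + 1.474061 + 1.378858 + 1.3
     = 18.348604
Step 3: The full series sum_(k>=1) 3.9*1/sqrt(k) diverges (p-series with p = 1/2 <= 1; a nonzero constant multiple of a divergent series diverges).
Step 4: The (first) Borel-Cantelli lemma requires a summable sequence of measures, so it does not apply here;
        from this bound alone no conclusion about a.e. convergence can be drawn (convergence in measure still
        gives an a.e.-convergent subsequence, but not a.e. convergence of the whole sequence).
Conclusion: series diverges; Borel-Cantelli is inconclusive about a.e. convergence of f_k.


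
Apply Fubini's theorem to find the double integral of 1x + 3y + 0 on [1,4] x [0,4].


By Fubini, integrate in x first, then y.
Step 1: Fix y, integrate over x in [1,4]:
  integral(1x + 3y + 0, x=1..4)
  = 1*(4^2 - 1^2)/2 + (3y + 0)*(4 - 1)
  = 7.5 + (3y + 0)*3
  = 7.5 + 9y + 0
  = 7.5 + 9y
Step 2: Integrate over y in [0,4]:
  integral(7.5 + 9y, y=0..4)
  = 7.5*4 + 9*(4^2 - 0^2)/2
  = 30 + 72
  = 102


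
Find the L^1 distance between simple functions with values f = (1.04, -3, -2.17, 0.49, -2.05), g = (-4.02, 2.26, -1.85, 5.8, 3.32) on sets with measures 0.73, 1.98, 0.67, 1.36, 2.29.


Step 1: Compute differences f_i - g_i:
  1.04 - -4.02 = 5.06
  -3 - 2.26 = -5.26
  -2.17 - -1.85 = -0.32
  0.49 - 5.8 = -5.31
  -2.05 - 3.32 = -5.37
Step 2: Compute |diff|^1 * measure for each set:
  |5.06|^1 * 0.73 = 5.06 * 0.73 = 3.6938
  |-5.26|^1 * 1.98 = 5.26 * 1.98 = 10.4148
  |-0.32|^1 * 0.67 = 0.32 * 0.67 = 0.2144
  |-5.31|^1 * 1.36 = 5.31 * 1.36 = 7.2216
  |-5.37|^1 * 2.29 = 5.37 * 2.29 = 12.2973
Step 3: Sum = 33.8419
Step 4: ||f-g||_1 = (33.8419)^(1/1) = 33.8419


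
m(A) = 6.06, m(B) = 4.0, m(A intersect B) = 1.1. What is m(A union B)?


By inclusion-exclusion: m(A u B) = m(A) + m(B) - m(A n B)
= 6.06 + 4.0 - 1.1
= 8.96


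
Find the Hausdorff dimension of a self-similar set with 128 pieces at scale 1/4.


For a self-similar set with N copies scaled by 1/r:
dim_H = log(N)/log(r) = log(128)/log(4)
= 4.85203/1.386294
= 3.5


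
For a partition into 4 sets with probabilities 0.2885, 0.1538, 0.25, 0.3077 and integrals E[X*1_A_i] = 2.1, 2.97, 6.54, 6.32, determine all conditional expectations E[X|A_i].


For each cell A_i: E[X|A_i] = E[X*1_A_i] / P(A_i)
Step 1: E[X|A_1] = 2.1 / 0.2885 = 7.279029
Step 2: E[X|A_2] = 2.97 / 0.1538 = 19.310793
Step 3: E[X|A_3] = 6.54 / 0.25 = 26.16
Step 4: E[X|A_4] = 6.32 / 0.3077 = 20.539487
Verification: E[X] = sum E[X*1_A_i] = 2.1 + 2.97 + 6.54 + 6.32 = 17.93


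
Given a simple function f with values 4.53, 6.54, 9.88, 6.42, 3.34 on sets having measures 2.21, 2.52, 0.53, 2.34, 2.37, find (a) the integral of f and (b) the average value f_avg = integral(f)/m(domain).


Step 1: Integral = sum(value_i * measure_i)
= 4.53*2.21 + 6.54*2.52 + 9.88*0.53 + 6.42*2.34 + 3.34*2.37
= 10.0113 + 16.4808 + 5.2364 + 15.0228 + 7.9158
= 54.6671
Step 2: Total measure of domain = 2.21 + 2.52 + 0.53 + 2.34 + 2.37 = 9.97
Step 3: Average value = 54.6671 / 9.97 = 5.483159


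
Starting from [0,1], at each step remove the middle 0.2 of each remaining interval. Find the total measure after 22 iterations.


Step 1: At each step, fraction remaining = 1 - 0.2 = 0.8
Step 2: After 22 steps, measure = (0.8)^22
Result = 0.007379


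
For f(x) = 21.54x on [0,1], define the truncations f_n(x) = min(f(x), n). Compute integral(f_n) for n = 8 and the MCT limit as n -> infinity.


f(x) = 21.54x on [0,1]; f_n(x) = min(21.54x, n). At n = 8:
Step 1: f(x) reaches 8 at x = 8/21.54 = 0.371402
Step 2: integral(f_8) = integral(21.54x, 0, 0.371402) + integral(8, 0.371402, 1)
       = 21.54*0.371402^2/2 + 8*(1 - 0.371402)
       = 1.485608 + 5.028784
       = 6.514392
Step 3: As n -> infinity, f_n increases to f, so by MCT integral(f_n) -> integral(f) = 21.54/2 = 10.77.
Convergence: integral(f_8) = 6.514392 -> 10.77 as n -> infinity


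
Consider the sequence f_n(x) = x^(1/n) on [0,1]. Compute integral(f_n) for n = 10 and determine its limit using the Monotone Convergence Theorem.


At n = 10: f_10(x) = x^(1/10).
Step 1: integral(x^(1/10), 0, 1) = [x^(1/10+1) / (1/10+1)] from 0 to 1
     = 1 / (1/10 + 1) = 1 / ((10+1)/10) = 10/(10+1)
     = 10/11 = 0.909091
Step 2: As n -> infinity, f_n(x) = x^(1/n) -> 1 for x in (0,1], and f_n is increasing in n.
By MCT, lim_n integral(f_n) = integral(lim_n f_n) = integral(1, 0, 1) = 1.
Step 3: Verify convergence: 10/11 = 0.909091 -> 1


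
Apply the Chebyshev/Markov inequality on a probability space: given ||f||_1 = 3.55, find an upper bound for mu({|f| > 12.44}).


Chebyshev/Markov inequality: mu(|f| > eps) <= (||f||_p / eps)^p
Step 1: ||f||_1 / eps = 3.55 / 12.44 = 0.28537
Step 2: Raise to power p = 1:
  (0.28537)^1 = 0.28537
Step 3: Therefore mu(|f| > 12.44) <= 0.28537


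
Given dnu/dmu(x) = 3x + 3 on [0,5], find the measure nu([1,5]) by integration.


nu(A) = integral_A (dnu/dmu) dmu = integral_1^5 (3x + 3) dx
Step 1: Antiderivative F(x) = (3/2)x^2 + 3x
Step 2: F(5) = (3/2)*5^2 + 3*5 = 37.5 + 15 = 52.5
Step 3: F(1) = (3/2)*1^2 + 3*1 = 1.5 + 3 = 4.5
Step 4: nu([1,5]) = F(5) - F(1) = 52.5 - 4.5 = 48


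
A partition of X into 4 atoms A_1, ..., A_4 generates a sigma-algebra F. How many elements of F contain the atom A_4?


Each element of F is a union of some subset S of the 4 atoms.
The element contains A_4 iff A_4 is in S.
So we count subsets S of {A_1,...,A_4} with A_4 in S: choose freely among the other 3 atoms.
Count = 2^(4-1) = 2^3 = 8.


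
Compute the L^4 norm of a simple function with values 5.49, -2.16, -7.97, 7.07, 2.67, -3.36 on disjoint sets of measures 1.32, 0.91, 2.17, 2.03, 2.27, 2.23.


Step 1: Compute |f_i|^4 for each value:
  |5.49|^4 = 908.425628
  |-2.16|^4 = 21.767823
  |-7.97|^4 = 4034.904737
  |7.07|^4 = 2498.490228
  |2.67|^4 = 50.821215
  |-3.36|^4 = 127.455068
Step 2: Multiply by measures and sum:
  908.425628 * 1.32 = 1199.121829
  21.767823 * 0.91 = 19.808719
  4034.904737 * 2.17 = 8755.743279
  2498.490228 * 2.03 = 5071.935163
  50.821215 * 2.27 = 115.364159
  127.455068 * 2.23 = 284.224802
Sum = 1199.121829 + 19.808719 + 8755.743279 + 5071.935163 + 115.364159 + 284.224802 = 15446.19795
Step 3: Take the p-th root:
||f||_4 = (15446.19795)^(1/4) = 11.148217


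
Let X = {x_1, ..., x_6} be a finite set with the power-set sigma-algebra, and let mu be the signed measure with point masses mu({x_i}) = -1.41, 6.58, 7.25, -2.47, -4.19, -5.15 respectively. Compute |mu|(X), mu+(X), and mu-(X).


Step 1: Every measurable set is a union of atoms (the cells / points), so a Hahn decomposition is
  obtained by grouping atoms by sign: P = union of atoms with mu > 0, N = union of the remaining atoms.
  Atoms in P (indices): 2, 3;  atoms in N (indices): 1, 4, 5, 6
  Positive values: 6.58, 7.25
  Negative values: -1.41, -2.47, -4.19, -5.15
Step 2: mu+(X) = mu(P) = sum of positive atom values = 13.83
Step 3: mu-(X) = -mu(N) = sum of |negative atom values| = 13.22
Step 4: |mu|(X) = mu+(X) + mu-(X) = 13.83 + 13.22 = 27.05


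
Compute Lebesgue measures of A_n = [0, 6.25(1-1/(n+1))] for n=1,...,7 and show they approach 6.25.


By continuity of measure from below: if A_n increases to A, then m(A_n) -> m(A).
Here A = [0, 6.25], so m(A) = 6.25
Step 1: a_1 = 6.25*(1 - 1/2) = 3.125, m(A_1) = 3.125
Step 2: a_2 = 6.25*(1 - 1/3) = 4.1667, m(A_2) = 4.1667
Step 3: a_3 = 6.25*(1 - 1/4) = 4.6875, m(A_3) = 4.6875
Step 4: a_4 = 6.25*(1 - 1/5) = 5, m(A_4) = 5
Step 5: a_5 = 6.25*(1 - 1/6) = 5.2083, m(A_5) = 5.2083
Step 6: a_6 = 6.25*(1 - 1/7) = 5.3571, m(A_6) = 5.3571
Step 7: a_7 = 6.25*(1 - 1/8) = 5.4688, m(A_7) = 5.4688
Limit: m(A_n) -> m([0,6.25]) = 6.25


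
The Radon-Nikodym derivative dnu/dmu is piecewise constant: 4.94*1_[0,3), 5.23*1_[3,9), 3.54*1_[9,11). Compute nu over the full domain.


Integrate each piece of the Radon-Nikodym derivative:
Step 1: integral_0^3 4.94 dx = 4.94*(3-0) = 4.94*3 = 14.82
Step 2: integral_3^9 5.23 dx = 5.23*(9-3) = 5.23*6 = 31.38
Step 3: integral_9^11 3.54 dx = 3.54*(11-9) = 3.54*2 = 7.08
Total: 14.82 + 31.38 + 7.08 = 53.28


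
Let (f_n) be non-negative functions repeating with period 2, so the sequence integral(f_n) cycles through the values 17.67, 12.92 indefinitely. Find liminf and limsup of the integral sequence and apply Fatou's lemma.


The sequence (integral(f_n)) is periodic with period 2, repeating the values 17.67, 12.92 indefinitely.
Step 1: For a periodic sequence, every tail (a_m, a_(m+1), ...) contains all 2 period values infinitely often.
Step 2: Hence inf of every tail = min of the period values = min(17.67, 12.92) = 12.92.
        liminf_n integral(f_n) = sup over m of (inf of tail from m) = 12.92.
Step 3: Similarly sup of every tail = max of the period values = 17.67.
        limsup_n integral(f_n) = 17.67.
Step 4: Fatou's lemma: integral(liminf_n f_n) <= liminf_n integral(f_n) = 12.92.
        So the integral of the pointwise liminf is at most 12.92.


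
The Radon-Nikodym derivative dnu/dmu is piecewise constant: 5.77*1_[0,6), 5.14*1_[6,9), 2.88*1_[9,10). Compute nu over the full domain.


Integrate each piece of the Radon-Nikodym derivative:
Step 1: integral_0^6 5.77 dx = 5.77*(6-0) = 5.77*6 = 34.62
Step 2: integral_6^9 5.14 dx = 5.14*(9-6) = 5.14*3 = 15.42
Step 3: integral_9^10 2.88 dx = 2.88*(10-9) = 2.88*1 = 2.88
Total: 34.62 + 15.42 + 2.88 = 52.92


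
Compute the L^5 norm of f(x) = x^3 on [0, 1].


Step 1: ||f||_5 = (integral_0^1 |x^3|^5 dx)^(1/5)
     = (integral_0^1 x^15 dx)^(1/5)
Step 2: integral_0^1 x^15 dx = [x^16/(16)] from 0 to 1 = 1^16/16
     = 1/16 = 0.0625
Step 3: ||f||_5 = (0.0625)^(1/5) = 0.574349


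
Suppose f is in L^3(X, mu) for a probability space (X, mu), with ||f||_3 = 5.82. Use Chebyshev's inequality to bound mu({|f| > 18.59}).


Chebyshev/Markov inequality: mu(|f| > eps) <= (||f||_p / eps)^p
Step 1: ||f||_3 / eps = 5.82 / 18.59 = 0.313072
Step 2: Raise to power p = 3:
  (0.313072)^3 = 0.030685
Step 3: Therefore mu(|f| > 18.59) <= 0.030685


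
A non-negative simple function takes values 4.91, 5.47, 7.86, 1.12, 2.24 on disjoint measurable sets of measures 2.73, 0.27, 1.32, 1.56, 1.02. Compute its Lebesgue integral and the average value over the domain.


Step 1: Integral = sum(value_i * measure_i)
= 4.91*2.73 + 5.47*0.27 + 7.86*1.32 + 1.12*1.56 + 2.24*1.02
= 13.4043 + 1.4769 + 10.3752 + 1.7472 + 2.2848
= 29.2884
Step 2: Total measure of domain = 2.73 + 0.27 + 1.32 + 1.56 + 1.02 = 6.9
Step 3: Average value = 29.2884 / 6.9 = 4.244696


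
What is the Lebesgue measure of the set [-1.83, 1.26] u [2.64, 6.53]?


For pairwise disjoint intervals, m(union) = sum of lengths.
= (1.26 - -1.83) + (6.53 - 2.64)
= 3.09 + 3.89
= 6.98


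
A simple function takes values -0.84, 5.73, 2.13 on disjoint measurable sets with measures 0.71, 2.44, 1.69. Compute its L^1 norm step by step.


Step 1: Compute |f_i|^1 for each value:
  |-0.84|^1 = 0.84
  |5.73|^1 = 5.73
  |2.13|^1 = 2.13
Step 2: Multiply by measures and sum:
  0.84 * 0.71 = 0.5964
  5.73 * 2.44 = 13.9812
  2.13 * 1.69 = 3.5997
Sum = 0.5964 + 13.9812 + 3.5997 = 18.1773
Step 3: Take the p-th root:
||f||_1 = (18.1773)^(1/1) = 18.1773


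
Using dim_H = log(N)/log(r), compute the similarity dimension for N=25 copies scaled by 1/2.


For a self-similar set with N copies scaled by 1/r:
dim_H = log(N)/log(r) = log(25)/log(2)
= 3.218876/0.693147
= 4.643856


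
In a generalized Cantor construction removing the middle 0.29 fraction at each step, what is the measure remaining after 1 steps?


Step 1: At each step, fraction remaining = 1 - 0.29 = 0.71
Step 2: After 1 steps, measure = (0.71)^1
Step 3: Computing the power step by step:
  After step 1: 0.71
Result = 0.71


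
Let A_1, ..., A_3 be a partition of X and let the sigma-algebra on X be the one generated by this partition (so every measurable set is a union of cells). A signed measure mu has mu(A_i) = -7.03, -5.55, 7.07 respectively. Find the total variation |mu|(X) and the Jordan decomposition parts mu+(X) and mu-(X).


Step 1: Every measurable set is a union of atoms (the cells / points), so a Hahn decomposition is
  obtained by grouping atoms by sign: P = union of atoms with mu > 0, N = union of the remaining atoms.
  Atoms in P (indices): 3;  atoms in N (indices): 1, 2
  Positive values: 7.07
  Negative values: -7.03, -5.55
Step 2: mu+(X) = mu(P) = sum of positive atom values = 7.07
Step 3: mu-(X) = -mu(N) = sum of |negative atom values| = 12.58
Step 4: |mu|(X) = mu+(X) + mu-(X) = 7.07 + 12.58 = 19.65


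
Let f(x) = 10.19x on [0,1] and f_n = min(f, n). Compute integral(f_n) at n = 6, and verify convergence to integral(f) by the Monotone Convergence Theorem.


f(x) = 10.19x on [0,1]; f_n(x) = min(10.19x, n). At n = 6:
Step 1: f(x) reaches 6 at x = 6/10.19 = 0.588813
Step 2: integral(f_6) = integral(10.19x, 0, 0.588813) + integral(6, 0.588813, 1)
       = 10.19*0.588813^2/2 + 6*(1 - 0.588813)
       = 1.766438 + 2.467125
       = 4.233562
Step 3: As n -> infinity, f_n increases to f, so by MCT integral(f_n) -> integral(f) = 10.19/2 = 5.095.
Convergence: integral(f_6) = 4.233562 -> 5.095 as n -> infinity


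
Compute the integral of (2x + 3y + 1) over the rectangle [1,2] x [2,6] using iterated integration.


By Fubini, integrate in x first, then y.
Step 1: Fix y, integrate over x in [1,2]:
  integral(2x + 3y + 1, x=1..2)
  = 2*(2^2 - 1^2)/2 + (3y + 1)*(2 - 1)
  = 3 + (3y + 1)*1
  = 3 + 3y + 1
  = 4 + 3y
Step 2: Integrate over y in [2,6]:
  integral(4 + 3y, y=2..6)
  = 4*4 + 3*(6^2 - 2^2)/2
  = 16 + 48
  = 64


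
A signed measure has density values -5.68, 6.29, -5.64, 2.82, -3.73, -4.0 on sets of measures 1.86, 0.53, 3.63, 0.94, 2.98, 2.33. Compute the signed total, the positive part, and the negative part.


Step 1: Compute signed measure on each set:
  Set 1: -5.68 * 1.86 = -10.5648
  Set 2: 6.29 * 0.53 = 3.3337
  Set 3: -5.64 * 3.63 = -20.4732
  Set 4: 2.82 * 0.94 = 2.6508
  Set 5: -3.73 * 2.98 = -11.1154
  Set 6: -4.0 * 2.33 = -9.32
Step 2: Total signed measure = (-10.5648) + (3.3337) + (-20.4732) + (2.6508) + (-11.1154) + (-9.32)
     = -45.4889
Step 3: Positive part mu+(X) = sum of positive contributions = 5.9845
Step 4: Negative part mu-(X) = |sum of negative contributions| = 51.4734


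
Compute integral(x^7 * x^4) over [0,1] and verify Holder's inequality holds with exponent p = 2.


Step 1: Exact integral of f*g = integral(x^11, 0, 1) = 1/12
     = 0.083333
Step 2: Holder bound with p=2, q=2:
  ||f||_p = (integral x^14 dx)^(1/2) = (1/15)^(1/2) = 0.258199
  ||g||_q = (integral x^8 dx)^(1/2) = (1/9)^(1/2) = 0.333333
Step 3: Holder bound = ||f||_p * ||g||_q = 0.258199 * 0.333333 = 0.086066
Verification: 0.083333 <= 0.086066 (Holder holds)


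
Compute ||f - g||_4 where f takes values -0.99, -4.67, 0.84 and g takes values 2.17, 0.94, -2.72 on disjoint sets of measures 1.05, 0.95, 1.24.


Step 1: Compute differences f_i - g_i:
  -0.99 - 2.17 = -3.16
  -4.67 - 0.94 = -5.61
  0.84 - -2.72 = 3.56
Step 2: Compute |diff|^4 * measure for each set:
  |-3.16|^4 * 1.05 = 99.712207 * 1.05 = 104.697818
  |-5.61|^4 * 0.95 = 990.493078 * 0.95 = 940.968424
  |3.56|^4 * 1.24 = 160.620137 * 1.24 = 199.16897
Step 3: Sum = 1244.835212
Step 4: ||f-g||_4 = (1244.835212)^(1/4) = 5.939884


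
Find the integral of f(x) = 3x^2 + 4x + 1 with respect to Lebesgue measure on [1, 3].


The Lebesgue integral of a Riemann-integrable function agrees with the Riemann integral.
Antiderivative F(x) = (3/3)x^3 + (4/2)x^2 + 1x
F(3) = (3/3)*3^3 + (4/2)*3^2 + 1*3
     = (3/3)*27 + (4/2)*9 + 1*3
     = 27 + 18 + 3
     = 48
F(1) = 4
Integral = F(3) - F(1) = 48 - 4 = 44


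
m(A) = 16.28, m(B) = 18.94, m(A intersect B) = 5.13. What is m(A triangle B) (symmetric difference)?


m(A Delta B) = m(A) + m(B) - 2*m(A n B)
= 16.28 + 18.94 - 2*5.13
= 16.28 + 18.94 - 10.26
= 24.96


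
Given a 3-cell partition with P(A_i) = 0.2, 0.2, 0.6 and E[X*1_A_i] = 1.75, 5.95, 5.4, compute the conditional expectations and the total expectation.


For each cell A_i: E[X|A_i] = E[X*1_A_i] / P(A_i)
Step 1: E[X|A_1] = 1.75 / 0.2 = 8.75
Step 2: E[X|A_2] = 5.95 / 0.2 = 29.75
Step 3: E[X|A_3] = 5.4 / 0.6 = 9
Verification: E[X] = sum E[X*1_A_i] = 1.75 + 5.95 + 5.4 = 13.1


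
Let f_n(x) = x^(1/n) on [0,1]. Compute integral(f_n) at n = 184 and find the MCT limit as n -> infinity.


At n = 184: f_184(x) = x^(1/184).
Step 1: integral(x^(1/184), 0, 1) = [x^(1/184+1) / (1/184+1)] from 0 to 1
     = 1 / (1/184 + 1) = 1 / ((184+1)/184) = 184/(184+1)
     = 184/185 = 0.994595
Step 2: As n -> infinity, f_n(x) = x^(1/n) -> 1 for x in (0,1], and f_n is increasing in n.
By MCT, lim_n integral(f_n) = integral(lim_n f_n) = integral(1, 0, 1) = 1.
Step 3: Verify convergence: 184/185 = 0.994595 -> 1


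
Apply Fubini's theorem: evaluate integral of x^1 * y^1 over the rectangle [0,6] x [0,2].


By Fubini's theorem, the double integral factors as a product of single integrals:
Step 1: integral_0^6 x^1 dx = [x^2/2] from 0 to 6
     = 6^2/2 = 18
Step 2: integral_0^2 y^1 dy = [y^2/2] from 0 to 2
     = 2^2/2 = 2
Step 3: Double integral = 18 * 2 = 36


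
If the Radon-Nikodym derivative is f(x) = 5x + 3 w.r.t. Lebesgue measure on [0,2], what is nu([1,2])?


nu(A) = integral_A (dnu/dmu) dmu = integral_1^2 (5x + 3) dx
Step 1: Antiderivative F(x) = (5/2)x^2 + 3x
Step 2: F(2) = (5/2)*2^2 + 3*2 = 10 + 6 = 16
Step 3: F(1) = (5/2)*1^2 + 3*1 = 2.5 + 3 = 5.5
Step 4: nu([1,2]) = F(2) - F(1) = 16 - 5.5 = 10.5


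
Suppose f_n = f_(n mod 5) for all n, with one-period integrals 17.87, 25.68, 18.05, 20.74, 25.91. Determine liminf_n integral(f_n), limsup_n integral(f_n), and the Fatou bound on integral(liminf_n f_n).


The sequence (integral(f_n)) is periodic with period 5, repeating the values 17.87, 25.68, 18.05, 20.74, 25.91 indefinitely.
Step 1: For a periodic sequence, every tail (a_m, a_(m+1), ...) contains all 5 period values infinitely often.
Step 2: Hence inf of every tail = min of the period values = min(17.87, 25.68, 18.05, 20.74, 25.91) = 17.87.
        liminf_n integral(f_n) = sup over m of (inf of tail from m) = 17.87.
Step 3: Similarly sup of every tail = max of the period values = 25.91.
        limsup_n integral(f_n) = 25.91.
Step 4: Fatou's lemma: integral(liminf_n f_n) <= liminf_n integral(f_n) = 17.87.
        So the integral of the pointwise liminf is at most 17.87.


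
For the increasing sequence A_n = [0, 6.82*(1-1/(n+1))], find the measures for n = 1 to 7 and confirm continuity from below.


By continuity of measure from below: if A_n increases to A, then m(A_n) -> m(A).
Here A = [0, 6.82], so m(A) = 6.82
Step 1: a_1 = 6.82*(1 - 1/2) = 3.41, m(A_1) = 3.41
Step 2: a_2 = 6.82*(1 - 1/3) = 4.5467, m(A_2) = 4.5467
Step 3: a_3 = 6.82*(1 - 1/4) = 5.115, m(A_3) = 5.115
Step 4: a_4 = 6.82*(1 - 1/5) = 5.456, m(A_4) = 5.456
Step 5: a_5 = 6.82*(1 - 1/6) = 5.6833, m(A_5) = 5.6833
Step 6: a_6 = 6.82*(1 - 1/7) = 5.8457, m(A_6) = 5.8457
Step 7: a_7 = 6.82*(1 - 1/8) = 5.9675, m(A_7) = 5.9675
Limit: m(A_n) -> m([0,6.82]) = 6.82


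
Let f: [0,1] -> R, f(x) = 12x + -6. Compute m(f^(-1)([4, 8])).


f^(-1)([4, 8]) = {x : 4 <= 12x + -6 <= 8}
Solving: (4 - -6)/12 <= x <= (8 - -6)/12
= [0.833333, 1.166667]
Intersecting with [0,1]: [0.833333, 1]
Measure = 1 - 0.833333 = 0.166667


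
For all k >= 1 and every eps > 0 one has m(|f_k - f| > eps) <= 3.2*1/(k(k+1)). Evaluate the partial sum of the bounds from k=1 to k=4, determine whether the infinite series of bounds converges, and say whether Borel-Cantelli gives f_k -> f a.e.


Step 1: List the terms 3.2*1/(k(k+1)) for k = 1 to 4:
  k=1: 1.6
  k=2: 0.533333
  k=3: 0.266667
  k=4: 0.16
Step 2: Partial sum = 1.6 + 0.533333 + 0.266667 + 0.16
     = 2.56
Step 3: The full series sum_(k>=1) 3.2*1/(k(k+1)) converges (telescoping series sum 1/(k(k+1)) = 1; a constant multiple of a convergent series converges).
Step 4: Fix eps > 0. Since sum_k m(|f_k - f| > eps) < infinity, the Borel-Cantelli lemma gives
        m(limsup_k {|f_k - f| > eps}) = 0, i.e. for a.e. x, |f_k(x) - f(x)| <= eps for all large k.
        Applying this with eps = 1/j for j = 1, 2, ... and intersecting the countably many full-measure sets,
        for a.e. x we get limsup_k |f_k(x) - f(x)| <= 1/j for every j, hence f_k -> f almost everywhere.
Conclusion: series converges; Borel-Cantelli yields f_k -> f a.e.


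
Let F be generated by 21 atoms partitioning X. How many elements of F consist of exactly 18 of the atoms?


Each element of F is a union of some subset of the 21 atoms.
Elements that are unions of exactly 18 atoms correspond to 18-element subsets of the 21 atoms.
Count = C(21, 18) = 21! / (18! * 3!) = 1330.


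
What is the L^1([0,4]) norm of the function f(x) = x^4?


Step 1: ||f||_1 = (integral_0^4 |x^4|^1 dx)^(1/1)
     = (integral_0^4 x^4 dx)^(1/1)
Step 2: integral_0^4 x^4 dx = [x^5/(5)] from 0 to 4 = 4^5/5
     = 1024/5 = 204.8
Step 3: ||f||_1 = (204.8)^(1/1) = 204.8


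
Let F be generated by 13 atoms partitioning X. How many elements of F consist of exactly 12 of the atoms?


Each element of F is a union of some subset of the 13 atoms.
Elements that are unions of exactly 12 atoms correspond to 12-element subsets of the 13 atoms.
Count = C(13, 12) = 13! / (12! * 1!) = 13.


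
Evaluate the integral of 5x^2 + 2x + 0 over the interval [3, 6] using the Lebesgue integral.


The Lebesgue integral of a Riemann-integrable function agrees with the Riemann integral.
Antiderivative F(x) = (5/3)x^3 + (2/2)x^2 + 0x
F(6) = (5/3)*6^3 + (2/2)*6^2 + 0*6
     = (5/3)*216 + (2/2)*36 + 0*6
     = 360 + 36 + 0
     = 396
F(3) = 54
Integral = F(6) - F(3) = 396 - 54 = 342


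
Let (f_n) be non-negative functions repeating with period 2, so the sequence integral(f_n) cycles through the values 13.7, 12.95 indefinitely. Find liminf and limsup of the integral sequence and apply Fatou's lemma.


The sequence (integral(f_n)) is periodic with period 2, repeating the values 13.7, 12.95 indefinitely.
Step 1: For a periodic sequence, every tail (a_m, a_(m+1), ...) contains all 2 period values infinitely often.
Step 2: Hence inf of every tail = min of the period values = min(13.7, 12.95) = 12.95.
        liminf_n integral(f_n) = sup over m of (inf of tail from m) = 12.95.
Step 3: Similarly sup of every tail = max of the period values = 13.7.
        limsup_n integral(f_n) = 13.7.
Step 4: Fatou's lemma: integral(liminf_n f_n) <= liminf_n integral(f_n) = 12.95.
        So the integral of the pointwise liminf is at most 12.95.


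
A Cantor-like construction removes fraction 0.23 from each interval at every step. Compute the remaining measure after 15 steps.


Step 1: At each step, fraction remaining = 1 - 0.23 = 0.77
Step 2: After 15 steps, measure = (0.77)^15
Result = 0.019832


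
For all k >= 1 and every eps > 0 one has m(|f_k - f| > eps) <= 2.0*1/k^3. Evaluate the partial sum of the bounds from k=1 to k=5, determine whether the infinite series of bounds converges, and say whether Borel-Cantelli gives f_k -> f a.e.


Step 1: List the terms 2.0*1/k^3 for k = 1 to 5:
  k=1: 2
  k=2: 0.25
  k=3: 0.074074
  k=4: 0.03125
  k=5: 0.016
Step 2: Partial sum = 2 + 0.25 + 0.074074 + 0.03125 + 0.016
     = 2.371324
Step 3: The full series sum_(k>=1) 2.0*1/k^3 converges (p-series with p = 3 > 1; a constant multiple of a convergent series converges).
Step 4: Fix eps > 0. Since sum_k m(|f_k - f| > eps) < infinity, the Borel-Cantelli lemma gives
        m(limsup_k {|f_k - f| > eps}) = 0, i.e. for a.e. x, |f_k(x) - f(x)| <= eps for all large k.
        Applying this with eps = 1/j for j = 1, 2, ... and intersecting the countably many full-measure sets,
        for a.e. x we get limsup_k |f_k(x) - f(x)| <= 1/j for every j, hence f_k -> f almost everywhere.
Conclusion: series converges; Borel-Cantelli yields f_k -> f a.e.


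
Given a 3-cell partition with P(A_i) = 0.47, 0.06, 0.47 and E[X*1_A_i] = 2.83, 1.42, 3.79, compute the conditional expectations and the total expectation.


For each cell A_i: E[X|A_i] = E[X*1_A_i] / P(A_i)
Step 1: E[X|A_1] = 2.83 / 0.47 = 6.021277
Step 2: E[X|A_2] = 1.42 / 0.06 = 23.666667
Step 3: E[X|A_3] = 3.79 / 0.47 = 8.06383
Verification: E[X] = sum E[X*1_A_i] = 2.83 + 1.42 + 3.79 = 8.04


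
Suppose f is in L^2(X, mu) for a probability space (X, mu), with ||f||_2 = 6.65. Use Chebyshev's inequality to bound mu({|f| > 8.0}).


Chebyshev/Markov inequality: mu(|f| > eps) <= (||f||_p / eps)^p
Step 1: ||f||_2 / eps = 6.65 / 8.0 = 0.83125
Step 2: Raise to power p = 2:
  (0.83125)^2 = 0.690977
Step 3: Therefore mu(|f| > 8.0) <= 0.690977


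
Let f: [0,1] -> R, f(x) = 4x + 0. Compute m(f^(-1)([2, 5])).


f^(-1)([2, 5]) = {x : 2 <= 4x + 0 <= 5}
Solving: (2 - 0)/4 <= x <= (5 - 0)/4
= [0.5, 1.25]
Intersecting with [0,1]: [0.5, 1]
Measure = 1 - 0.5 = 0.5


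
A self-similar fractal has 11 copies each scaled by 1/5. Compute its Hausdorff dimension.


For a self-similar set with N copies scaled by 1/r:
dim_H = log(N)/log(r) = log(11)/log(5)
= 2.397895/1.609438
= 1.489896


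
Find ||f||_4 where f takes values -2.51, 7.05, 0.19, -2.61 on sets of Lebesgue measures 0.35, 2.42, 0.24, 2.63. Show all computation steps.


Step 1: Compute |f_i|^4 for each value:
  |-2.51|^4 = 39.69126
  |7.05|^4 = 2470.338506
  |0.19|^4 = 0.001303
  |-2.61|^4 = 46.404706
Step 2: Multiply by measures and sum:
  39.69126 * 0.35 = 13.891941
  2470.338506 * 2.42 = 5978.219185
  0.001303 * 0.24 = 3.127704e-04
  46.404706 * 2.63 = 122.044378
Sum = 13.891941 + 5978.219185 + 3.127704e-04 + 122.044378 = 6114.155817
Step 3: Take the p-th root:
||f||_4 = (6114.155817)^(1/4) = 8.842684


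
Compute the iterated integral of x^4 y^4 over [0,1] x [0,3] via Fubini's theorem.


By Fubini's theorem, the double integral factors as a product of single integrals:
Step 1: integral_0^1 x^4 dx = [x^5/5] from 0 to 1
     = 1^5/5 = 0.2
Step 2: integral_0^3 y^4 dy = [y^5/5] from 0 to 3
     = 3^5/5 = 48.6
Step 3: Double integral = 0.2 * 48.6 = 9.72


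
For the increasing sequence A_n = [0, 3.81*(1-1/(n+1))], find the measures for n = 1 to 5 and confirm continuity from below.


By continuity of measure from below: if A_n increases to A, then m(A_n) -> m(A).
Here A = [0, 3.81], so m(A) = 3.81
Step 1: a_1 = 3.81*(1 - 1/2) = 1.905, m(A_1) = 1.905
Step 2: a_2 = 3.81*(1 - 1/3) = 2.54, m(A_2) = 2.54
Step 3: a_3 = 3.81*(1 - 1/4) = 2.8575, m(A_3) = 2.8575
Step 4: a_4 = 3.81*(1 - 1/5) = 3.048, m(A_4) = 3.048
Step 5: a_5 = 3.81*(1 - 1/6) = 3.175, m(A_5) = 3.175
Limit: m(A_n) -> m([0,3.81]) = 3.81


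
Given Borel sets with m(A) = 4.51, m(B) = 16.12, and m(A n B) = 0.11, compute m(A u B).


By inclusion-exclusion: m(A u B) = m(A) + m(B) - m(A n B)
= 4.51 + 16.12 - 0.11
= 20.52


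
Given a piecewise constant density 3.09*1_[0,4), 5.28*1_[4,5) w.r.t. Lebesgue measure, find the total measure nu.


Integrate each piece of the Radon-Nikodym derivative:
Step 1: integral_0^4 3.09 dx = 3.09*(4-0) = 3.09*4 = 12.36
Step 2: integral_4^5 5.28 dx = 5.28*(5-4) = 5.28*1 = 5.28
Total: 12.36 + 5.28 = 17.64


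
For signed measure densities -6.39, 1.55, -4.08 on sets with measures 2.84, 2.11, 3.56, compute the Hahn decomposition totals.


Step 1: Compute signed measure on each set:
  Set 1: -6.39 * 2.84 = -18.1476
  Set 2: 1.55 * 2.11 = 3.2705
  Set 3: -4.08 * 3.56 = -14.5248
Step 2: Total signed measure = (-18.1476) + (3.2705) + (-14.5248)
     = -29.4019
Step 3: Positive part mu+(X) = sum of positive contributions = 3.2705
Step 4: Negative part mu-(X) = |sum of negative contributions| = 32.6724


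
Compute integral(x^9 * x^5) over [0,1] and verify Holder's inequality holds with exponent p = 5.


Step 1: Exact integral of f*g = integral(x^14, 0, 1) = 1/15
     = 0.066667
Step 2: Holder bound with p=5, q=1.25:
  ||f||_p = (integral x^45 dx)^(1/5) = (1/46)^(1/5) = 0.464995
  ||g||_q = (integral x^6.25 dx)^(1/1.25) = (1/7.25)^(1/1.25) = 0.204989
Step 3: Holder bound = ||f||_p * ||g||_q = 0.464995 * 0.204989 = 0.095319
Verification: 0.066667 <= 0.095319 (Holder holds)


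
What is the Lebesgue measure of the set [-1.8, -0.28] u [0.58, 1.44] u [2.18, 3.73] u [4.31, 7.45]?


For pairwise disjoint intervals, m(union) = sum of lengths.
= (-0.28 - -1.8) + (1.44 - 0.58) + (3.73 - 2.18) + (7.45 - 4.31)
= 1.52 + 0.86 + 1.55 + 3.14
= 7.07


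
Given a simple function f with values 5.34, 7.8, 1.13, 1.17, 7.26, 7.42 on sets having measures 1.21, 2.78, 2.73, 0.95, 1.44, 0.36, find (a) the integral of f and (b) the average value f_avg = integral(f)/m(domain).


Step 1: Integral = sum(value_i * measure_i)
= 5.34*1.21 + 7.8*2.78 + 1.13*2.73 + 1.17*0.95 + 7.26*1.44 + 7.42*0.36
= 6.4614 + 21.684 + 3.0849 + 1.1115 + 10.4544 + 2.6712
= 45.4674
Step 2: Total measure of domain = 1.21 + 2.78 + 2.73 + 0.95 + 1.44 + 0.36 = 9.47
Step 3: Average value = 45.4674 / 9.47 = 4.801204


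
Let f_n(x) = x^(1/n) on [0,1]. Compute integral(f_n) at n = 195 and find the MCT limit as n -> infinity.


At n = 195: f_195(x) = x^(1/195).
Step 1: integral(x^(1/195), 0, 1) = [x^(1/195+1) / (1/195+1)] from 0 to 1
     = 1 / (1/195 + 1) = 1 / ((195+1)/195) = 195/(195+1)
     = 195/196 = 0.994898
Step 2: As n -> infinity, f_n(x) = x^(1/n) -> 1 for x in (0,1], and f_n is increasing in n.
By MCT, lim_n integral(f_n) = integral(lim_n f_n) = integral(1, 0, 1) = 1.
Step 3: Verify convergence: 195/196 = 0.994898 -> 1


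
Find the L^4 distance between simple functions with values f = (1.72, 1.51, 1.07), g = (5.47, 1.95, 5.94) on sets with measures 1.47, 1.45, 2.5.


Step 1: Compute differences f_i - g_i:
  1.72 - 5.47 = -3.75
  1.51 - 1.95 = -0.44
  1.07 - 5.94 = -4.87
Step 2: Compute |diff|^4 * measure for each set:
  |-3.75|^4 * 1.47 = 197.753906 * 1.47 = 290.698242
  |-0.44|^4 * 1.45 = 0.037481 * 1.45 = 0.054347
  |-4.87|^4 * 2.5 = 562.491346 * 2.5 = 1406.228364
Step 3: Sum = 1696.980954
Step 4: ||f-g||_4 = (1696.980954)^(1/4) = 6.418289
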